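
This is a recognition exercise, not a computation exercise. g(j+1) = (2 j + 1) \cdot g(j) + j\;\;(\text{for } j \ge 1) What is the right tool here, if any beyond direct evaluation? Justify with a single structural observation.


Method: a summation factor — rescale the sequence by the product of the weights 2 j + 1 so far — the recurrence collapses to a plain running sum.


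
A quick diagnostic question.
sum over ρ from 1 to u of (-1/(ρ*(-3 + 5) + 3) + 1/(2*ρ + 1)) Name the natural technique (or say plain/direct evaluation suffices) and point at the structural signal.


Best approach: telescoping — the summand is built as 1/(2*ρ + 1) minus its own successor — adjacent terms annihilate down the line.


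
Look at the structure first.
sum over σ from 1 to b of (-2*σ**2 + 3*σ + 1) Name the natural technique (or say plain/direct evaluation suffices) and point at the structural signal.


Technique: no special technique — every summand is a constant multiple of a power of σ — apply the standard power-sum identities one degree at a time.


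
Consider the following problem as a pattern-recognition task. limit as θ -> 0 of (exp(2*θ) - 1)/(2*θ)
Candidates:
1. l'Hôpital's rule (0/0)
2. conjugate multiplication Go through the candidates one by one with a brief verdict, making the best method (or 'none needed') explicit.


Diagnosis: l'Hôpital's rule (0/0) — the 0/0 form at 0 is the signature situation for l'Hôpital's rule. Known elementary limits would finish this too — the rule just bypasses the case analysis.
- l'Hôpital's rule (0/0) — a fit — the right tool for this form.
- conjugate multiplication: no divergent radical difference is present for a conjugate pair to cancel.


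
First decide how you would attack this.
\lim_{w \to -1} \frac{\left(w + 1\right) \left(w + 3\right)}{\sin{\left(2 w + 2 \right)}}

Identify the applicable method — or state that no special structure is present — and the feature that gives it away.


Diagnosis: l'Hôpital's rule (0/0) — both numerator and denominator vanish at -1: the genuine 0/0 indeterminate that l'Hôpital exists for. A local series expansion at the point resolves it as well; the rule is the packaged version of that step.


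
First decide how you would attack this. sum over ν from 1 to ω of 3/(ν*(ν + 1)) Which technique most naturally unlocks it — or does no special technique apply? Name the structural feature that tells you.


Diagnosis: telescoping — integer-spaced poles in 3/(ν*(ν + 1)) are the telescoping signature in disguise.


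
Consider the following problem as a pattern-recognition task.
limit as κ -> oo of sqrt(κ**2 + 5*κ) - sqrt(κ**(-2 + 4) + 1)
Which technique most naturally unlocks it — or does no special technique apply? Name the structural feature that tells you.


Verdict: conjugate multiplication — both pieces blow up but their difference is finite; the conjugate trick rationalizes sqrt(κ**2 + 5*κ) - sqrt(κ**(-2 + 4) + 1).


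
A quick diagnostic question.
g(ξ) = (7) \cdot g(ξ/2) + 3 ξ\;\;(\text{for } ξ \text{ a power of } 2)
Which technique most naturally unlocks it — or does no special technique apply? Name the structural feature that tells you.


Diagnosis: the master substitution — treat m = log base 2 of ξ as the new clock: one recursion step advances m by one while ξ scales by 2.


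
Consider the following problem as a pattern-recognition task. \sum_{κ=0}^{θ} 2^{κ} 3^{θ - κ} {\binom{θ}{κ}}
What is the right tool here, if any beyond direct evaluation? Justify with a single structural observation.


Verdict: the binomial theorem — terms weighting {\binom{θ}{κ}} against matched powers of 2 and 3 reassemble into (2 + 3)^θ by the binomial theorem.


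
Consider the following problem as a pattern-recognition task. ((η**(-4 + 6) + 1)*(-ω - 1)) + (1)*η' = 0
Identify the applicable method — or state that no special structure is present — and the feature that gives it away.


Diagnosis: separation of variables — separating collects all η-dependence with the derivative and leaves all ω-dependence opposite: variables separate.


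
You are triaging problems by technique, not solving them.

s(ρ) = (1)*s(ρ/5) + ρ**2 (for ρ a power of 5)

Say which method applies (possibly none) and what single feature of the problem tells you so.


Method: the master substitution — the index is divided (ρ/5), not shifted — substitute ρ = 5^m to straighten it into a shift recurrence.


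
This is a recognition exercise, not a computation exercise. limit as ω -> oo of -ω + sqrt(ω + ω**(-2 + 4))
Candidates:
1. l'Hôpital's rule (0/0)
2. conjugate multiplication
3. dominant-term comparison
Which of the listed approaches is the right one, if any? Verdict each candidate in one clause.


Technique: conjugate multiplication — divergence minus divergence hides a finite answer — expose it by pairing sqrt(ω + ω**(-2 + 4)) - ω with its conjugate.
- l'Hôpital's rule (0/0): substitution produces ∞ − ∞ rather than a vanishing quotient; the rule needs a 0/0 ratio to act on.
- conjugate multiplication: yes, a natural case for it.
- dominant-term comparison: no ranking of term growth rates resolves the limit here.


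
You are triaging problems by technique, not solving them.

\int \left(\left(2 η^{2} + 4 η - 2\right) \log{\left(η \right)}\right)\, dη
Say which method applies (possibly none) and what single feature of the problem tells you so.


Method: integration by parts — the presence of \log{\left(η \right)} against a polynomial factor is the standard differentiate-the-log setup.


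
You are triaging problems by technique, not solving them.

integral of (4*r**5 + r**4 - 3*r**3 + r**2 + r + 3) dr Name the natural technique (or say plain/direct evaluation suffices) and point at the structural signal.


Technique: no special technique — a term-by-term power-rule job in r; no substitution or rearrangement earns its keep here.


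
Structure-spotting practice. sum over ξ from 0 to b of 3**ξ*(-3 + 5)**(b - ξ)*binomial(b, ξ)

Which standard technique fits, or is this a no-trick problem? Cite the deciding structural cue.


Method: the binomial theorem — binomial coefficients against complementary powers of 3 and (-3 + 5): recognize the binomial expansion and resum.


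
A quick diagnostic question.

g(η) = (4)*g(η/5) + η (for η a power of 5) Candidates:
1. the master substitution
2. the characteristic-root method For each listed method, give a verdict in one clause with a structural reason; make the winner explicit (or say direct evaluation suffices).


Verdict: the master substitution — the argument η/5 divides the index by 5; the standard η = 5^m substitution converts it to a constant-shift recurrence.
- the master substitution — applies; the problem has the shape this method handles.
- the characteristic-root method: a divided-index call is not the fixed-shift linear shape that characteristic roots solve.


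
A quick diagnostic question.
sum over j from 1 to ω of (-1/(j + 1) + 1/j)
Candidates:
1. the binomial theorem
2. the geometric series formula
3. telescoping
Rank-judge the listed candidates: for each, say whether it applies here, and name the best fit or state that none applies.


Best approach: telescoping — a difference of consecutive values of one function (1/j at one index and the next) — telescoping by construction.
- the binomial theorem — there is no pair of bases whose matched powers would reassemble into a single binomial power.
- the geometric series formula: there is no constant term-to-term ratio.
- telescoping — yes — fits the structure here.


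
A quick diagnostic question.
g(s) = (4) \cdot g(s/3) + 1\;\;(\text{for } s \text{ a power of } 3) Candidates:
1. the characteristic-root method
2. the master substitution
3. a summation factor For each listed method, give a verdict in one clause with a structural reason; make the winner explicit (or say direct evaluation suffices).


Best approach: the master substitution — treat m = log base 3 of s as the new clock: one recursion step advances m by one while s scales by 3.
- the characteristic-root method — the recursion divides its index rather than shifting it — outside the constant-shift family the root method covers.
- the master substitution — yes — fits the structure here.
- a summation factor: the recursion divides its index rather than shifting it — there is no previous-term chain for a summation factor to telescope.


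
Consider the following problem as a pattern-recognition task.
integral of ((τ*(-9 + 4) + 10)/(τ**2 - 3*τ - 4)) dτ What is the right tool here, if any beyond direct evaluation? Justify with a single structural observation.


Diagnosis: partial fractions — once τ**2 - 3*τ - 4 is factored, each root contributes a simple-fraction term; integrate them one at a time.


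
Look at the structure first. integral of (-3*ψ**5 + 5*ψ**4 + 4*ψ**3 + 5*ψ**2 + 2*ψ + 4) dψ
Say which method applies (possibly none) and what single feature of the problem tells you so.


Best approach: no special technique — scan for structure and find none: constant multiples of powers of ψ, integrate directly.


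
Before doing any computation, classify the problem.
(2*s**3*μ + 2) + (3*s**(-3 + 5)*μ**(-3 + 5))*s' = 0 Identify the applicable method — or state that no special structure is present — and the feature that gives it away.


Technique: the exact-equation method — equality of cross partials is the green light — assemble the potential function term by term.


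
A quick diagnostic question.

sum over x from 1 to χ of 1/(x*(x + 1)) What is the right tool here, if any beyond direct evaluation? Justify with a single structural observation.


Verdict: telescoping — 1/(x*(x + 1)) decomposes into shift-paired simple fractions; the series telescopes to finitely many boundary pieces.


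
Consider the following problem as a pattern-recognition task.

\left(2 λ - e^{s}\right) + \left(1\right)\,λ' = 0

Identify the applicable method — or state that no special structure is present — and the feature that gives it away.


Verdict: a linear integrating factor — λ enters only linearly with coefficient 2; multiply by exp of the integral of 2 and the left side becomes one derivative.


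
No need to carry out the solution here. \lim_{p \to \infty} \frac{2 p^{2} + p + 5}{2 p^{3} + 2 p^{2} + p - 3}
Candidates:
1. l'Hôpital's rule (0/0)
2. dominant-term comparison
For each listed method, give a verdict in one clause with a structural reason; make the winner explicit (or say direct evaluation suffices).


Method: dominant-term comparison — divide through by the highest power of p; every lower-order term dies and the dominant terms decide the limit.
- l'Hôpital's rule (0/0): viewed as a single quotient this runs to ∞/∞, not the 0/0 clash this candidate addresses; an at-infinity variant of the rule would resolve it, but comparing leading growth reads the answer without differentiating.
- dominant-term comparison: applies; the problem has the shape this method handles.


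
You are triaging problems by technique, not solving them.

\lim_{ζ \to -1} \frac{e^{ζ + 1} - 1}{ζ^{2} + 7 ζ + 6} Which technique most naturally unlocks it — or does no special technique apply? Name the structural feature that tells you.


Technique: l'Hôpital's rule (0/0) — the 0/0 form at -1 is the signature situation for l'Hôpital's rule. The standard small-argument limits would also carry it; the rule is the systematic route.


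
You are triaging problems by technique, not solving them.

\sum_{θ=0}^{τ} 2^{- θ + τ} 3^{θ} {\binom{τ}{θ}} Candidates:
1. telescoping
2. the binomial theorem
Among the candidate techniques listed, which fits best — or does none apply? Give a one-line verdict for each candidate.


Best approach: the binomial theorem — the binomial coefficients weight matched powers of 3 and 2, which is exactly the expansion of a binomial power.
- telescoping: neither a shifted-difference shape nor integer-spaced poles are present.
- the binomial theorem — applicable, and directly so.


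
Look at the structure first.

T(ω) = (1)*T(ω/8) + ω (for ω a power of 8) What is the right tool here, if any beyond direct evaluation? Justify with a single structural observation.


Diagnosis: the master substitution — index division is the fingerprint: ω/8 in the recursive call means substitute ω = 8^m.


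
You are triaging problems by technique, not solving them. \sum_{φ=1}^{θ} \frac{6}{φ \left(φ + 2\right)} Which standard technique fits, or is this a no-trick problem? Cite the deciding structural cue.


Best approach: telescoping — after splitting \frac{6}{φ \left(φ + 2\right)} into partial fractions, the pieces are shifted copies of one function and cancel telescopically.


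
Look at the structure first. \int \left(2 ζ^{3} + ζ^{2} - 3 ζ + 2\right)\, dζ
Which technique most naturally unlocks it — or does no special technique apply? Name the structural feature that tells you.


Verdict: no special technique — every term is a constant multiple of a power of ζ; term-wise power-rule integration needs no preliminary transformation.


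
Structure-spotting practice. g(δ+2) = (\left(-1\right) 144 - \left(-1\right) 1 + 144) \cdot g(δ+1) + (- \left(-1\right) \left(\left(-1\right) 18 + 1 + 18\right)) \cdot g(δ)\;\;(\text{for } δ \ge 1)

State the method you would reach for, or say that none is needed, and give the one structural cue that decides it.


Technique: the characteristic-root method — linear, homogeneous, constant coefficients: solutions of the form r^δ exist — find the roots of the characteristic polynomial.


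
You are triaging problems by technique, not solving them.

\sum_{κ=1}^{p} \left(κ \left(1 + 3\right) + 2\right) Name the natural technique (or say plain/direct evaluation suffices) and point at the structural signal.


Technique: no special technique — the summand is a plain polynomial in κ (expanding first if it arrives factored); standard power-sum formulas evaluate it term by term.


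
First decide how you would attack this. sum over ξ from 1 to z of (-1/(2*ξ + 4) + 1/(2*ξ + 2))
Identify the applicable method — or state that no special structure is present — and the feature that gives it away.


Diagnosis: telescoping — a difference of consecutive values of one function (1/(2*ξ + 2) at one index and the next) — telescoping by construction.


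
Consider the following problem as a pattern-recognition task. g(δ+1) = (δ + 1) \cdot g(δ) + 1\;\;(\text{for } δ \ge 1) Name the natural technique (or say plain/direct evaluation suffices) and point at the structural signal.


Best approach: a summation factor — one-term recursion with variable weight δ + 1 is solved by product normalization, not by root-finding.


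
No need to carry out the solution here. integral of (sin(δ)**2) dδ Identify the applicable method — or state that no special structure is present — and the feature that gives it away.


Best approach: a trigonometric identity — sin(δ)**2 is an even power — the power-reduction identity rewrites it into first-degree cosines.


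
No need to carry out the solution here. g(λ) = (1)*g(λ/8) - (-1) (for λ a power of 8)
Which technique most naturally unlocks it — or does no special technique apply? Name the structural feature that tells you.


Technique: the master substitution — the argument λ/8 divides the index by 8; the standard λ = 8^m substitution converts it to a constant-shift recurrence.


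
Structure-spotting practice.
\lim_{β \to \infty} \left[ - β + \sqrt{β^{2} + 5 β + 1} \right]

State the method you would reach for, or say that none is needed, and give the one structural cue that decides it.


Verdict: conjugate multiplication — an infinity-minus-infinity difference with a surviving radical — multiply by the conjugate to cancel the divergence.


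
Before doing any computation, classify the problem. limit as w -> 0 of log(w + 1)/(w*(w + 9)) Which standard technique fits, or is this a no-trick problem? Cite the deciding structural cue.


Technique: l'Hôpital's rule (0/0) — the 0/0 form at 0 is the signature situation for l'Hôpital's rule. Expanding numerator and denominator to first order gives the same value — the rule automates exactly that.


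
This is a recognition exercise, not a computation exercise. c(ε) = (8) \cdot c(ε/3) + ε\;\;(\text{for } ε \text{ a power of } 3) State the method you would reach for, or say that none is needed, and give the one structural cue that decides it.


Best approach: the master substitution — the argument shrinks by the factor 3, so measure the index on a logarithmic scale and the recursion becomes a shift.


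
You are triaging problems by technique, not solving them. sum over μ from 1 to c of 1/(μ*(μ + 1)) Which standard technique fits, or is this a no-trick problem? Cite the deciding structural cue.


Method: telescoping — poles of 1/(μ*(μ + 1)) differ by an integer, the telltale of a telescoping partial-fraction sum.


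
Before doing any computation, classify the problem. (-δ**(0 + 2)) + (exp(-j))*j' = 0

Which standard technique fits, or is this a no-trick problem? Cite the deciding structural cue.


Best approach: separation of variables — separating collects all j-dependence with the derivative and leaves all δ-dependence opposite: variables separate. The equation is exact as it stands too — a potential function exists — though separation reads the split structure directly.


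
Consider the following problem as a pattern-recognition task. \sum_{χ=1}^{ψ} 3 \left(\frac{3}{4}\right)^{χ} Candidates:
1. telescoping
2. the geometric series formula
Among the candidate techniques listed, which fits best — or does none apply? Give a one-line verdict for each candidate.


Technique: the geometric series formula — check a ratio of consecutive terms: it is \frac{3}{4}, independent of the index, so the geometric formula closes the sum.
- telescoping: neither a shifted-difference shape nor integer-spaced poles are present.
- the geometric series formula: a fit — the right tool for this form.


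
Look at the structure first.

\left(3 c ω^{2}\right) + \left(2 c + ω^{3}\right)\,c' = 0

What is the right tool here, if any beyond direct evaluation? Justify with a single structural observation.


Diagnosis: the exact-equation method — equality of cross partials is the green light — assemble the potential function term by term.


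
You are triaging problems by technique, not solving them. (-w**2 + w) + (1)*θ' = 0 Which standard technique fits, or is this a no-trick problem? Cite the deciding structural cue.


Best approach: no special technique — the slope is a function of w alone, so integrate both sides directly.


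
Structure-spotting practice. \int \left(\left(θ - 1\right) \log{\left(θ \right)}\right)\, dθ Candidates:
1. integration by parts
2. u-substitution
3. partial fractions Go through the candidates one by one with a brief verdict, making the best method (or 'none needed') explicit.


Diagnosis: integration by parts — the logarithm \log{\left(θ \right)} wants to be differentiated, not integrated; parts makes that legal.
- integration by parts — applicable, and directly so.
- u-substitution — no subexpression of the integrand serves as a whole-integral substitution inner — individual terms may offer their own, but none carries its derivative as a factor of the full integrand; a working change of variable would have to be constructed from outside the expression.
- partial fractions — there is no rational-function structure to decompose.


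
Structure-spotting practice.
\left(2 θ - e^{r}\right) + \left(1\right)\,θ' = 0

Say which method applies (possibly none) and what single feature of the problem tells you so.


Best approach: a linear integrating factor — the equation is linear in θ with coefficient 2; multiplying by the integrating factor exp(∫2) makes the left side a perfect derivative.


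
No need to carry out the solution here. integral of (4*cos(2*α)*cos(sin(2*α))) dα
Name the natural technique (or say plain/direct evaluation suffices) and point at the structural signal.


Technique: u-substitution — a chain-rule shadow: 4*cos(2*α) alongside a function of sin(2*α) means u = sin(2*α) unwinds the composition in one step.


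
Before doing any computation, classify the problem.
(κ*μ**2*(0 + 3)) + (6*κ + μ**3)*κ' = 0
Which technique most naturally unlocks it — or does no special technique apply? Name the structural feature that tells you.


Technique: the exact-equation method — because the two cross partials coincide, the form is conservative as written — recover its potential in (μ, κ).


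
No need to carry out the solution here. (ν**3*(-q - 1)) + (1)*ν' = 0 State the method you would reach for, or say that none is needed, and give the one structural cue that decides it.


Diagnosis: separation of variables — separating collects all ν-dependence with the derivative and leaves all q-dependence opposite: variables separate.


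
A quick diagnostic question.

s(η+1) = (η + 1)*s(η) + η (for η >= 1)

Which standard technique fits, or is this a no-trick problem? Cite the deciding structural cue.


Best approach: a summation factor — normalize by the running product of η + 1: the left side becomes a difference, and differences sum.


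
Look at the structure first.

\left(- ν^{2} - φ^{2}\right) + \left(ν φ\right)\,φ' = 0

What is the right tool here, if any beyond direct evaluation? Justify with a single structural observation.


Method: the homogeneous substitution — the slope's numerator and denominator share total degree; set v = φ/ν and the equation drops to separable form. Rearranged, this also fits the Bernoulli template directly; the homogeneous substitution reads the structure without the rearrangement.


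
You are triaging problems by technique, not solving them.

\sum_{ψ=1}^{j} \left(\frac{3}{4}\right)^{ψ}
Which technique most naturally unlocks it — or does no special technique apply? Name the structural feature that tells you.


Verdict: the geometric series formula — term-over-term division gives \frac{3}{4} every time — index-free ratio, geometric sum formula applies.


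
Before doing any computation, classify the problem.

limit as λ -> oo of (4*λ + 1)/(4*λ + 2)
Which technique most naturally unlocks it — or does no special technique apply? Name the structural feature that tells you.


Verdict: dominant-term comparison — divide by the highest power of λ present: lower-order terms vanish and the dominant ratio remains. Viewed as a single quotient this is an ∞/∞ form — an at-infinity application of l'Hôpital's rule would also resolve it; comparing leading growth reads the answer without differentiating.


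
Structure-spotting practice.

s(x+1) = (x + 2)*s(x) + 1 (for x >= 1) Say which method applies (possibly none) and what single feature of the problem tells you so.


Best approach: a summation factor — it is first-order linear but the coefficient x + 2 depends on the index, so multiply through by a summation factor to telescope it.


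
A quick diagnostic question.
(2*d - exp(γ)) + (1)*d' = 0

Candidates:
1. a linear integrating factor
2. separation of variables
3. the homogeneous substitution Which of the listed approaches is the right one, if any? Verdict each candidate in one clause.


Verdict: a linear integrating factor — arrange it as d' + 2·d = (the forcing term) and the integrating factor does the rest.
- a linear integrating factor: a fit — the right tool for this form.
- separation of variables — no algebra isolates the independent variable on one side and the unknown on the other.
- the homogeneous substitution: the ratio of the variables does not determine the slope.


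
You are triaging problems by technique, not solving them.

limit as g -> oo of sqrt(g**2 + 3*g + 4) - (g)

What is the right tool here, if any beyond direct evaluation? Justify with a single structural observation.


Best approach: conjugate multiplication — neither sqrt(g**2 + 3*g + 4) nor g converges alone, so rewrite their difference as a conjugate-rationalized quotient first.


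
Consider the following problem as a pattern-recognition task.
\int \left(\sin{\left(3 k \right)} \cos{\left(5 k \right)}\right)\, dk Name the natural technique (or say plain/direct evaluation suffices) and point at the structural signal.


Technique: a trigonometric identity — two sinusoids at different rates multiply in \sin{\left(3 k \right)} \cos{\left(5 k \right)}; the product-to-sum identity uncouples them.


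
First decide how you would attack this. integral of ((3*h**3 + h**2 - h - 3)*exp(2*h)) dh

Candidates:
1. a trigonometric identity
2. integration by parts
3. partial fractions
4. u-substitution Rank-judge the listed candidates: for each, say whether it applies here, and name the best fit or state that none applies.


Best approach: integration by parts — a polynomial 3*h**3 + h**2 - h - 3 against the kernel exp(2*h) is the signature bounded-ladder case for integration by parts.
- a trigonometric identity — there is no trigonometric structure at all — the integrand carries no sine or cosine to rewrite.
- integration by parts — applies; the problem has the shape this method handles.
- partial fractions — there is no rational-function structure to decompose.
- u-substitution — no subexpression of the integrand pairs with its own derivative as a factor — individual terms may offer their own substitutions, but any change of variable covering the whole integral would have to be constructed from outside the expression.


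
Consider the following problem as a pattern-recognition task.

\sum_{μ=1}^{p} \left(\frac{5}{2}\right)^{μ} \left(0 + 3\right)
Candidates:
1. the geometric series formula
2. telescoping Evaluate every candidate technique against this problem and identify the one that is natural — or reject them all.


Best approach: the geometric series formula — check a ratio of consecutive terms: it is \frac{5}{2}, independent of the index, so the geometric formula closes the sum.
- the geometric series formula — applicable, and directly so.
- telescoping: computed from the summand as displayed, the partial sums build up without the pairwise collapse telescoping exploits.


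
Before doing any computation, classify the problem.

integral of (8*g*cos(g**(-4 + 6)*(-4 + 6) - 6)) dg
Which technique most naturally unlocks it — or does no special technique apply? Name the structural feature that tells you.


Best approach: u-substitution — viewed as a product, the integrand is a composition evaluated at (g**(-4 + 6)*(-4 + 6) - 6) times (a constant multiple of) that inner expression's derivative, so u = (g**(-4 + 6)*(-4 + 6) - 6) makes it elementary.


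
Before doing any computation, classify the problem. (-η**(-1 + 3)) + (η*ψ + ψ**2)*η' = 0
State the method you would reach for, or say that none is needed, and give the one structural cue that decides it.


Method: the homogeneous substitution — scaling ψ and η together leaves the slope fixed — it depends only on η/ψ, so substitute the ratio. Suitably rearranged — at times with the variables' roles exchanged — this doubles as a Bernoulli equation; the homogeneous reading needs no such setup.


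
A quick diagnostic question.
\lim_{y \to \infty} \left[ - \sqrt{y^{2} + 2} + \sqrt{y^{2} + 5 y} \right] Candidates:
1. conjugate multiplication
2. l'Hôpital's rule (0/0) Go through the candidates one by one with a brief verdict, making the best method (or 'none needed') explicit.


Technique: conjugate multiplication — infinity minus infinity with a radical in play — multiply by the conjugate so the divergences of \sqrt{y^{2} + 5 y} and \sqrt{y^{2} + 2} annihilate.
- conjugate multiplication: yes — fits the structure here.
- l'Hôpital's rule (0/0) — no quotient structure at all: the clash is ∞ minus ∞, which rationalizing converts into a tractable ratio.


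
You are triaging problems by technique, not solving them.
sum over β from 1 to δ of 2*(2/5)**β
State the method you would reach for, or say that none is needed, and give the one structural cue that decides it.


Diagnosis: the geometric series formula — each summand is the previous one scaled by 2/5; that constant multiplier is itself the geometric structure.


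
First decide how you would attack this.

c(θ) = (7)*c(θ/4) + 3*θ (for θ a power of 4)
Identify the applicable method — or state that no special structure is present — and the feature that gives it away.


Verdict: the master substitution — divide-the-index recursion (θ/4 inside the call) straightens out once the index is rewritten as 4^m.


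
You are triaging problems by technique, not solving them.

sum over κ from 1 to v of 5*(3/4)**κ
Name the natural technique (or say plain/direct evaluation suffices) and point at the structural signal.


Method: the geometric series formula — the ratio of consecutive terms is the constant 3/4, independent of the index — a geometric sum.


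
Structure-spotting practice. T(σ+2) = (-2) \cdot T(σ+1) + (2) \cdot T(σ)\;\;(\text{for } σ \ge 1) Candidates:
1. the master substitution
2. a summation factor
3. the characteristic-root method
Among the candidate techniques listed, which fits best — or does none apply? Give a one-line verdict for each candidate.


Technique: the characteristic-root method — fixed numeric weights on consecutive terms and no forcing term added: the root method in its home territory.
- the master substitution: there is no divide-the-index recursive argument.
- a summation factor — a summation factor telescopes one-step recursions; this one carries higher-order memory.
- the characteristic-root method — applies; the problem has the shape this method handles.


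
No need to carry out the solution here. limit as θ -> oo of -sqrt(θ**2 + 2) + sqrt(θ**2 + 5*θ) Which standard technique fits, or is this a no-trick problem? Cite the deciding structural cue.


Best approach: conjugate multiplication — infinity minus infinity with a radical in play — multiply by the conjugate so the divergences of sqrt(θ**2 + 5*θ) and sqrt(θ**2 + 2) annihilate.


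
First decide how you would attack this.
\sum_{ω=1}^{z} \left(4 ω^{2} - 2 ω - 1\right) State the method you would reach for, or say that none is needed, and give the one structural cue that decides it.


Best approach: no special technique — this is bookkeeping, not technique: standard formulas for sums of constant-multiple powers of ω apply termwise.


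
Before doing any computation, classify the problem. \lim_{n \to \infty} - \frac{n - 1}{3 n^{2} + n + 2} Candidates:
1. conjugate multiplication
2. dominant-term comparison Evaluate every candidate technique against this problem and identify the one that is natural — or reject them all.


Technique: dominant-term comparison — as n grows, only the highest-degree terms matter — compare leading terms and read the limit off.
- conjugate multiplication — no difference of divergent radicals appears, so rationalizing has nothing to cancel.
- dominant-term comparison — applicable, and directly so.


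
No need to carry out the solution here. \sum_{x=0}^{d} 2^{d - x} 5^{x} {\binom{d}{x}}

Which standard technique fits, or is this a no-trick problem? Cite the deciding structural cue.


Best approach: the binomial theorem — the summand is term x of a binomial expansion in 5 and 2; the whole sum is a single power.


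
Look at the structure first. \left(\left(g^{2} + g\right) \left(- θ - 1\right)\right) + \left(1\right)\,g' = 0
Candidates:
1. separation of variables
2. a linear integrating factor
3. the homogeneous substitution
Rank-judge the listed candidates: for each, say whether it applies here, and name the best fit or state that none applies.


Best approach: separation of variables — all dependence on the two variables factors apart, the defining separable shape. A Bernoulli rewrite would carry it as the equation stands — separating the variables needs no rearrangement either.
- separation of variables: yes — fits the structure here.
- a linear integrating factor — a nonlinear term in the unknown puts this outside the integrating-factor template.
- the homogeneous substitution — the ratio substitution does not collapse this equation.


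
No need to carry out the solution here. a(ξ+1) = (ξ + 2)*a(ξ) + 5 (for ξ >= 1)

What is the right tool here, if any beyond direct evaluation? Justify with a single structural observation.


Method: a summation factor — first-order, linear, moving coefficient ξ + 2: the discrete analogue of an integrating factor handles it.


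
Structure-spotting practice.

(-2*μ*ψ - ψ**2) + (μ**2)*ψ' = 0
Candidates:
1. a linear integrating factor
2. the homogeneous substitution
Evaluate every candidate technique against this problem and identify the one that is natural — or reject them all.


Technique: the homogeneous substitution — scaling μ and ψ together leaves the slope fixed — it depends only on ψ/μ, so substitute the ratio. This doubles as a Bernoulli equation in the unknown as written; the homogeneous route needs no setup at all.
- a linear integrating factor — the unknown enters nonlinearly (through a power, a denominator, or a transcendental function), which the linear integrating-factor recipe cannot absorb as-is — any repair would come from a preliminary substitution, not the factor.
- the homogeneous substitution: applicable, and directly so.


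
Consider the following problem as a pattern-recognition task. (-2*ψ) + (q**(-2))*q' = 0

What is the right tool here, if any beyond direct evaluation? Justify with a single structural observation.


Best approach: separation of variables — solved for the derivative, the right side splits multiplicatively into a function of each variable alone — divide and integrate each side. An exactness check succeeds on this form as well — separation and the potential function arrive at the same answer, separation more directly.


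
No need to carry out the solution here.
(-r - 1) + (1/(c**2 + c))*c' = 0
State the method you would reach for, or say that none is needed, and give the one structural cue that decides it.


Technique: separation of variables — solved for the derivative, the right side splits multiplicatively into a function of each variable alone — divide and integrate each side. A Bernoulli rewrite would carry it as the equation stands — separating the variables needs no rearrangement either.


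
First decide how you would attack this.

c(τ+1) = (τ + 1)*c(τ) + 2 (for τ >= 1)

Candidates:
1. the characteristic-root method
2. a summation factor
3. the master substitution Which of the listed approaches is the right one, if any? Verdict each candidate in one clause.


Diagnosis: a summation factor — the coefficient τ + 1 drifts with the index, so no fixed root exists; normalizing by the cumulative product telescopes it.
- the characteristic-root method — the coefficients vary with the index, breaking the constant-coefficient structure the method needs.
- a summation factor — a fit — the right tool for this form.
- the master substitution — no fixed divisor shrinks the index between calls.


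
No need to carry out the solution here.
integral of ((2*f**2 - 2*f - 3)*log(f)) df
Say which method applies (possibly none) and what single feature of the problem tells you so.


Method: integration by parts — take log(f) as the piece to differentiate: what remains is a power-rule integral in disguise.


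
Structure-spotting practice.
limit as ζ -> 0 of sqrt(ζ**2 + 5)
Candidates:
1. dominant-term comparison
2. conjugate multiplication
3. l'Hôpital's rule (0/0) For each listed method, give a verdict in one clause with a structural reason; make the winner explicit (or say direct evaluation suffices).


Best approach: no special technique — no zero denominators, no indeterminate clash at 0 — substitute and read off the value.
- dominant-term comparison — no ranking of term growth rates resolves the limit here.
- conjugate multiplication: the conjugate move applies to radical differences, which this is not.
- l'Hôpital's rule (0/0) — evaluation at the point is determinate, so the rule has nothing to repair.


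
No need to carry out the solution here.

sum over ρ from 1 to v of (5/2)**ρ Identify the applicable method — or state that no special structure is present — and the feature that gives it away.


Verdict: the geometric series formula — each summand is the previous one scaled by 5/2; that constant multiplier is itself the geometric structure.


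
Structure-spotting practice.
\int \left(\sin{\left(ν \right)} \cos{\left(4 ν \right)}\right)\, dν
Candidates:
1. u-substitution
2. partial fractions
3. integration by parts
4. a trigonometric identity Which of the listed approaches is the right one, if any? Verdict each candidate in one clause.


Diagnosis: a trigonometric identity — the product \sin{\left(ν \right)} \cos{\left(4 ν \right)} converts to a sum of single-frequency sinusoids via the product-to-sum identity.
- u-substitution: no subexpression of the integrand pairs with its own derivative as a factor — individual terms may offer their own substitutions, but any change of variable covering the whole integral would have to be constructed from outside the expression.
- partial fractions — there is no rational-function structure to decompose.
- integration by parts — not the natural route: no polynomial-kernel product appears — a recursive parts reduction of the trigonometric product exists, but the identity rewrite is direct.
- a trigonometric identity: yes — fits the structure here.


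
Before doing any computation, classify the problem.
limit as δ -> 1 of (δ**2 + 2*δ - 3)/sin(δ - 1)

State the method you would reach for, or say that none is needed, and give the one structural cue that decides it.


Method: l'Hôpital's rule (0/0) — plug in 1: top and bottom both hit zero, so differentiate each and retry. The standard small-argument limits would also carry it; the rule is the systematic route.


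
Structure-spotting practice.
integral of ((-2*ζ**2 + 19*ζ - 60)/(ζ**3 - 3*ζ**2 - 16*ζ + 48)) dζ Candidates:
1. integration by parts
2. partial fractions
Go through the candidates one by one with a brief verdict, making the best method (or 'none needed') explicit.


Verdict: partial fractions — ζ**3 - 3*ζ**2 - 16*ζ + 48 splits into linear pieces, so the quotient is a sum of simple fractions — decompose before integrating.
- integration by parts — there is no nonconstant-polynomial-times-kernel split with an exp, sine, cosine (degree-1 argument), or logarithm partner.
- partial fractions: applies; the problem has the shape this method handles.


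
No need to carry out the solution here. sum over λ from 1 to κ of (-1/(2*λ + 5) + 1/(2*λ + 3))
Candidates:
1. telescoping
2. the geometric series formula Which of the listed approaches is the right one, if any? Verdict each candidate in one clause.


Method: telescoping — the generic term is a one-step difference of 1/(2*λ + 3), so partial sums shortcut to endpoint evaluation.
- telescoping — applicable, and directly so.
- the geometric series formula: the term-to-term ratio drifts with the index — the one thing the geometric formula cannot absorb.


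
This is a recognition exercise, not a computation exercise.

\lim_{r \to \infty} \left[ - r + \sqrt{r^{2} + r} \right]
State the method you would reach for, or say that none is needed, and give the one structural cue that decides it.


Best approach: conjugate multiplication — turning the difference into a conjugate-rationalized ratio makes the limit readable.
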